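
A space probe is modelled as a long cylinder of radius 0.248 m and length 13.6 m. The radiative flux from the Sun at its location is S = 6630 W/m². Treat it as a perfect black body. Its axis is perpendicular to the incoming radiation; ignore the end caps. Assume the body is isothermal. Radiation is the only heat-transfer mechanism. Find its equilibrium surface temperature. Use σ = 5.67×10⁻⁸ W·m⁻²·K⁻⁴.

T ≈ 439 K

At equilibrium, absorbed power = emitted power.
Absorbing cross-section = 2rL = 6.746 m²; emitting surface = 2πrL = 21.19 m² (ratio π).
S·A_cross = εσ·A_surf·T⁴  ⇒  T⁴ = S/(πσ).
T⁴ = 1.00·6630/(π·5.67×10⁻⁸) = 3.722×10¹⁰ K⁴.
T = (3.722×10¹⁰)^(1/4).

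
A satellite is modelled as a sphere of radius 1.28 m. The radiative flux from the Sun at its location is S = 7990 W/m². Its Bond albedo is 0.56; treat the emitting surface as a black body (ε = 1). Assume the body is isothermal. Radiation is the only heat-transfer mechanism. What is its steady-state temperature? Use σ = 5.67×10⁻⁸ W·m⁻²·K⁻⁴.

T ≈ 353 K

At equilibrium, absorbed power = emitted power.
Absorbing cross-section = πr² = 5.147 m²; emitting surface = 4πr² = 20.59 m² (ratio 4).
(1−a)S·A_cross = εσ·A_surf·T⁴  ⇒  T⁴ = (1−a)S/(4σ).
T⁴ = 0.440·7990/(4·5.67×10⁻⁸) = 1.550×10¹⁰ K⁴.
T = (1.550×10¹⁰)^(1/4).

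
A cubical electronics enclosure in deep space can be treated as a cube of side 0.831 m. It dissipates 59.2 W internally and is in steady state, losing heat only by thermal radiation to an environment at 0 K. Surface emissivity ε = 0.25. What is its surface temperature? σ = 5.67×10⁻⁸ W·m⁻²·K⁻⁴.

Steady state: internal power = radiated power, P = εσA T⁴.
Radiating area A = 6L² = 4.143 m².
T⁴ = P/(εσA) = 59.2/(0.25·5.67×10⁻⁸·4.143) = 1.008×10⁹ K⁴.
T = (1.008×10⁹)^(1/4).

T ≈ 178 K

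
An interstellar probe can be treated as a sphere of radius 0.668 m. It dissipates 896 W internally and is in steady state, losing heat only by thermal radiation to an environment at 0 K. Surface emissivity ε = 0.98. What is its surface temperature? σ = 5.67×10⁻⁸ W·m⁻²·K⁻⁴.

T ≈ 232 K

Steady state: internal power = radiated power, P = εσA T⁴.
Radiating area A = 4πr² = 5.607 m².
T⁴ = P/(εσA) = 896/(0.98·5.67×10⁻⁸·5.607) = 2.876×10⁹ K⁴.
T = (2.876×10⁹)^(1/4).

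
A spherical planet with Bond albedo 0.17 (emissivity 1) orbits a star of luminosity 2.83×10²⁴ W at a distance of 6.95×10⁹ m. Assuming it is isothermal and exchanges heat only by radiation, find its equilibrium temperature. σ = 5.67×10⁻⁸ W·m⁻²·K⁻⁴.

First find the stellar flux at distance d: S = L/(4πd²) = 2.83×10²⁴/(4π·(6.95×10⁹)²) = 4662 W/m².
For an isothermal sphere, absorbed (1−a)S·πr² = emitted σ·4πr²·T⁴, so T⁴ = (1−a)S/(4σ).
T⁴ = 0.830·4662/(4·5.67×10⁻⁸) = 1.706×10¹⁰ K⁴.

T ≈ 361 K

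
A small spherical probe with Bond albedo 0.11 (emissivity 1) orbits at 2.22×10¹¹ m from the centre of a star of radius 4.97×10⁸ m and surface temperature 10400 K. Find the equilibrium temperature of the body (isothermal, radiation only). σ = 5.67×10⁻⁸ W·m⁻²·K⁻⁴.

The star's surface emits σT_*⁴; at distance d the flux is S = σT_*⁴(R_*/d)².
S = 5.67×10⁻⁸·(10400)⁴·(4.97×10⁸/2.22×10¹¹)² = 3324 W/m².
For an isothermal sphere T⁴ = (1−a)S/(4σ) = 1.305×10¹⁰ K⁴.

T ≈ 338 K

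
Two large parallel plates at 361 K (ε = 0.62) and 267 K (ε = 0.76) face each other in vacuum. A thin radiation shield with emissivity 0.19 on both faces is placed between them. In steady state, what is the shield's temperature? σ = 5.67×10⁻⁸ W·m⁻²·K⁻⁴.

T_s ≈ 323 K

In steady state the net flux on the hot side equals that on the cold side.
σ(T₁⁴−T_s⁴)/D₁ = σ(T_s⁴−T₂⁴)/D₂, with D₁ = 1/ε₁+1/ε_s−1 = 5.876, D₂ = 1/ε_s+1/ε₂−1 = 5.579.
Solve for T_s⁴: T_s⁴ = (D₂·T₁⁴ + D₁·T₂⁴)/(D₁+D₂) = 1.088×10¹⁰ K⁴.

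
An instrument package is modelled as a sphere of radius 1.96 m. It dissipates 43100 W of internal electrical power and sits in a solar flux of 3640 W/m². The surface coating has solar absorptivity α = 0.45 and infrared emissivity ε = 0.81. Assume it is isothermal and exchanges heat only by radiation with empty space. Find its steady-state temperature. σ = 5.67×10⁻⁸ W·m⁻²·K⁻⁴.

T ≈ 410 K

At steady state, absorbed solar power + internal power = radiated power.
Absorbed: α·S·A_cross = 0.45·3640·12.07 = 19770 W (cross-section πr²).
Total input = 19770 + 43100 = 62870 W.
Radiated: εσ·A_surf·T⁴ with A_surf = 4πr² = 48.27 m².
T⁴ = 62870/(0.81·5.67×10⁻⁸·48.27) = 2.836×10¹⁰ K⁴.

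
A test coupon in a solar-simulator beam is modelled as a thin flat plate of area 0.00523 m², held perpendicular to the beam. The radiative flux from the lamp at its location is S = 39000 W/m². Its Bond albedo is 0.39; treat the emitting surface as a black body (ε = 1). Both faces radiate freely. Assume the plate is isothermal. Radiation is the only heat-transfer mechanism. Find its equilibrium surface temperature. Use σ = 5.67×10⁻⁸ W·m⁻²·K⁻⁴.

At equilibrium, absorbed power = emitted power.
Absorbing cross-section = A = 0.005230 m²; emitting surface = 2A = 0.01046 m² (ratio 2).
(1−a)S·A_cross = εσ·A_surf·T⁴  ⇒  T⁴ = (1−a)S/(2σ).
T⁴ = 0.610·39000/(2·5.67×10⁻⁸) = 2.098×10¹¹ K⁴.
T = (2.098×10¹¹)^(1/4).

T ≈ 677 K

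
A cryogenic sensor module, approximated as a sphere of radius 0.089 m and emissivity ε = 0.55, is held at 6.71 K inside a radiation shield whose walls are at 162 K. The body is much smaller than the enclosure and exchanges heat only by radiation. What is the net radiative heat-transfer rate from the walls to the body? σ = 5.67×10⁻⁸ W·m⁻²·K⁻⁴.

For a small grey body in a large enclosure: P_net = εσA(T_body⁴ − T_wall⁴).
A = 4πr² = 0.09954 m²; T_body⁴ − T_wall⁴ = 2027 − 6.887×10⁸ = -6.887×10⁸ K⁴.
|P_net| = 0.55·5.67×10⁻⁸·0.09954·6.887×10⁸.

P_net ≈ 2.14 W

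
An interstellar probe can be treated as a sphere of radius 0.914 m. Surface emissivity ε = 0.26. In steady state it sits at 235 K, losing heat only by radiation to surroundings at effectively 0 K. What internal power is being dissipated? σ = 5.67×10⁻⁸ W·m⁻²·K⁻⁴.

P ≈ 472 W

Steady state: P = εσA T⁴.
A = 4πr² = 10.50 m²; T⁴ = (235)⁴ = 3.050×10⁹ K⁴.
P = 0.26 × 5.67×10⁻⁸ × 10.50 × 3.050×10⁹.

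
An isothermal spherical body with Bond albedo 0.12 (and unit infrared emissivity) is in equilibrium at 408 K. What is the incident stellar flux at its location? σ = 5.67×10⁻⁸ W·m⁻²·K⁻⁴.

S ≈ 7140 W/m²

(1−a)S·πr² = σ·4πr²·T⁴ ⇒ S = 4σT⁴/(1−a).
S = 4·5.67×10⁻⁸·2.771×10¹⁰/0.880.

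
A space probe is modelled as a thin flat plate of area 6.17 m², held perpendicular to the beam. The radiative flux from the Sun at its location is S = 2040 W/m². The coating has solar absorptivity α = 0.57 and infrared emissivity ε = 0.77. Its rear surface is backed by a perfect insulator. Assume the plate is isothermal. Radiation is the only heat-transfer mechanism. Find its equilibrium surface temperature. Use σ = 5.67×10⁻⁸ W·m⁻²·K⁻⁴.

At equilibrium, absorbed power = emitted power.
Absorbing cross-section = A = 6.170 m²; emitting surface = A = 6.170 m² (ratio 1).
αS·A_cross = εσ·A_surf·T⁴  ⇒  T⁴ = αS/(ε·1σ).
T⁴ = 0.570·2040/(0.77·1·5.67×10⁻⁸) = 2.663×10¹⁰ K⁴.
T = (2.663×10¹⁰)^(1/4).

T ≈ 404 K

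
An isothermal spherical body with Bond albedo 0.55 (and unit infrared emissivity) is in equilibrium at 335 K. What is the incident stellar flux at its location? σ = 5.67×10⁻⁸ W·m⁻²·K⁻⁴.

S ≈ 6350 W/m²

(1−a)S·πr² = σ·4πr²·T⁴ ⇒ S = 4σT⁴/(1−a).
S = 4·5.67×10⁻⁸·1.259×10¹⁰/0.450.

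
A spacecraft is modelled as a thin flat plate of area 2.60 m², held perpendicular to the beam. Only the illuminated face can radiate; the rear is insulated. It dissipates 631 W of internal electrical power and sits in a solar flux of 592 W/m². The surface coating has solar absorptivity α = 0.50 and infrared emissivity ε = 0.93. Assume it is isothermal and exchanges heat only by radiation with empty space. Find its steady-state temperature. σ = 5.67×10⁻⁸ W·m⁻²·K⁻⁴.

T ≈ 318 K

At steady state, absorbed solar power + internal power = radiated power.
Absorbed: α·S·A_cross = 0.50·592·2.600 = 769.6 W (cross-section A).
Total input = 769.6 + 631 = 1401 W.
Radiated: εσ·A_surf·T⁴ with A_surf = A = 2.600 m².
T⁴ = 1401/(0.93·5.67×10⁻⁸·2.600) = 1.022×10¹⁰ K⁴.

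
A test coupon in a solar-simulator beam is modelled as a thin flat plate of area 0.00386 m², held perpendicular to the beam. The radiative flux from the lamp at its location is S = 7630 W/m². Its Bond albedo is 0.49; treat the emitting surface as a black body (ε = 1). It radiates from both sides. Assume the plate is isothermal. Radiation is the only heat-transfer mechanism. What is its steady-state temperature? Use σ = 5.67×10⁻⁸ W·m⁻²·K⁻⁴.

At equilibrium, absorbed power = emitted power.
Absorbing cross-section = A = 0.003860 m²; emitting surface = 2A = 0.007720 m² (ratio 2).
(1−a)S·A_cross = εσ·A_surf·T⁴  ⇒  T⁴ = (1−a)S/(2σ).
T⁴ = 0.510·7630/(2·5.67×10⁻⁸) = 3.431×10¹⁰ K⁴.
T = (3.431×10¹⁰)^(1/4).

T ≈ 430 K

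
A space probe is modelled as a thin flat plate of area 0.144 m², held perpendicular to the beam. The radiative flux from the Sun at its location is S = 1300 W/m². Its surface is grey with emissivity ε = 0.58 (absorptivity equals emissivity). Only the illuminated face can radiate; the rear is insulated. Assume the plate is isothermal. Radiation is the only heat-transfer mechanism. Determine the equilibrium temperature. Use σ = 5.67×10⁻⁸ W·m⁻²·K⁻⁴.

At equilibrium, absorbed power = emitted power.
Absorbing cross-section = A = 0.1440 m²; emitting surface = A = 0.1440 m² (ratio 1).
εS·A_cross = εσ·A_surf·T⁴  ⇒  T⁴ = S/(1σ)   (ε cancels).
T⁴ = 1300/(1·5.67×10⁻⁸) = 2.293×10¹⁰ K⁴.
T = (2.293×10¹⁰)^(1/4).

T ≈ 389 K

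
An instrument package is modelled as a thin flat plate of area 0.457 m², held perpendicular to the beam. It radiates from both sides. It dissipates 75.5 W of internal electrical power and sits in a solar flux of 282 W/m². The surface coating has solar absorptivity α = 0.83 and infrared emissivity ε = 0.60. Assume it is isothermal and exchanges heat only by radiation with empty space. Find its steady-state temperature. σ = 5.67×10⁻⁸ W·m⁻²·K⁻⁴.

At steady state, absorbed solar power + internal power = radiated power.
Absorbed: α·S·A_cross = 0.83·282·0.4570 = 107.0 W (cross-section A).
Total input = 107.0 + 75.5 = 182.5 W.
Radiated: εσ·A_surf·T⁴ with A_surf = 2A = 0.9140 m².
T⁴ = 182.5/(0.60·5.67×10⁻⁸·0.9140) = 5.868×10⁹ K⁴.

T ≈ 277 K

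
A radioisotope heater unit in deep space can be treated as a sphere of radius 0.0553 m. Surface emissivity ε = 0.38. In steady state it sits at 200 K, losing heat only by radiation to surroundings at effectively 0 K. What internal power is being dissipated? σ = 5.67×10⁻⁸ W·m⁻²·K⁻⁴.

Steady state: P = εσA T⁴.
A = 4πr² = 0.03843 m²; T⁴ = (200)⁴ = 1.600×10⁹ K⁴.
P = 0.38 × 5.67×10⁻⁸ × 0.03843 × 1.600×10⁹.

P ≈ 1.32 W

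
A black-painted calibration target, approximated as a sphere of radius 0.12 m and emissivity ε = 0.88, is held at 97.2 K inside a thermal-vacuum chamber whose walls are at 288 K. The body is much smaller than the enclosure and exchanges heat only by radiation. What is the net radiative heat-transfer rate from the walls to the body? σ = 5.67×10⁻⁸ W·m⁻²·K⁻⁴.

P_net ≈ 61.3 W

For a small grey body in a large enclosure: P_net = εσA(T_body⁴ − T_wall⁴).
A = 4πr² = 0.1810 m²; T_body⁴ − T_wall⁴ = 8.926×10⁷ − 6.880×10⁹ = -6.790×10⁹ K⁴.
|P_net| = 0.88·5.67×10⁻⁸·0.1810·6.790×10⁹.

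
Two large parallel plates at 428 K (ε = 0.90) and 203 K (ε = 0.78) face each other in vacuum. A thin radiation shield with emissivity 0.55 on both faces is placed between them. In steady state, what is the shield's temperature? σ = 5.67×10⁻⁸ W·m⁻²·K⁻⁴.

T_s ≈ 368 K

In steady state the net flux on the hot side equals that on the cold side.
σ(T₁⁴−T_s⁴)/D₁ = σ(T_s⁴−T₂⁴)/D₂, with D₁ = 1/ε₁+1/ε_s−1 = 1.929, D₂ = 1/ε_s+1/ε₂−1 = 2.100.
Solve for T_s⁴: T_s⁴ = (D₂·T₁⁴ + D₁·T₂⁴)/(D₁+D₂) = 1.830×10¹⁰ K⁴.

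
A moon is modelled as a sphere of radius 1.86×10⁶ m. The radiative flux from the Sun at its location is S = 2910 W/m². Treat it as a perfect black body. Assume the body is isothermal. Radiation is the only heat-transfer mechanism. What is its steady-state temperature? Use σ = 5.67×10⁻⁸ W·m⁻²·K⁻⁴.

T ≈ 337 K

At equilibrium, absorbed power = emitted power.
Absorbing cross-section = πr² = 1.087×10¹³ m²; emitting surface = 4πr² = 4.347×10¹³ m² (ratio 4).
S·A_cross = εσ·A_surf·T⁴  ⇒  T⁴ = S/(4σ).
T⁴ = 1.00·2910/(4·5.67×10⁻⁸) = 1.283×10¹⁰ K⁴.
T = (1.283×10¹⁰)^(1/4).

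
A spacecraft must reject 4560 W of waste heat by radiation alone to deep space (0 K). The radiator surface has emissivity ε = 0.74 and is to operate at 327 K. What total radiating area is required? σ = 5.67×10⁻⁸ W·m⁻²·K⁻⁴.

P = εσA T⁴ ⇒ A = P/(εσT⁴).
T⁴ = 1.143×10¹⁰ K⁴.
A = 4560/(0.74 × 5.67×10⁻⁸ × 1.143×10¹⁰).

A ≈ 9.51 m²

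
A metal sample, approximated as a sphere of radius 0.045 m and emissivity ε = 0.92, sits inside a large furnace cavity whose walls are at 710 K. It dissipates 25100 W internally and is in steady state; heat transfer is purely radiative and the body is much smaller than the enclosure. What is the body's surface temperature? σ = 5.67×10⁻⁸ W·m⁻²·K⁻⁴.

For a small grey body in a large enclosure, net radiated power = εσA(T⁴ − T_w⁴).
Steady state: P = εσA(T⁴ − T_w⁴) with A = 4πr² = 0.02545 m².
T⁴ = P/(εσA) + T_w⁴ = 25100/(0.92·5.67×10⁻⁸·0.02545) + (710)⁴
    = 1.891×10¹³ + 2.541×10¹¹ = 1.916×10¹³ K⁴.

T ≈ 2090 K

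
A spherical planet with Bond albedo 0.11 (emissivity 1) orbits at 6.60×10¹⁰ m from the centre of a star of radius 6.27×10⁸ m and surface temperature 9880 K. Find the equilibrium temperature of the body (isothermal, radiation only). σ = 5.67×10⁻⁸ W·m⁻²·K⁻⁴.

T ≈ 661 K

The star's surface emits σT_*⁴; at distance d the flux is S = σT_*⁴(R_*/d)².
S = 5.67×10⁻⁸·(9880)⁴·(6.27×10⁸/6.60×10¹⁰)² = 48760 W/m².
For an isothermal sphere T⁴ = (1−a)S/(4σ) = 1.913×10¹¹ K⁴.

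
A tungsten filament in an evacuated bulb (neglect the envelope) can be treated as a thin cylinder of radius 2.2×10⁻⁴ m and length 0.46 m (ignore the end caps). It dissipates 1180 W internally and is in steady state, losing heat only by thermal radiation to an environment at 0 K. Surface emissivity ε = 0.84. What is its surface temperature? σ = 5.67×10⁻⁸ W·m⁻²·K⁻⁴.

Steady state: internal power = radiated power, P = εσA T⁴.
Radiating area A = 2πrL = 6.359×10⁻⁴ m².
T⁴ = P/(εσA) = 1180/(0.84·5.67×10⁻⁸·6.359×10⁻⁴) = 3.896×10¹³ K⁴.
T = (3.896×10¹³)^(1/4).

T ≈ 2500 K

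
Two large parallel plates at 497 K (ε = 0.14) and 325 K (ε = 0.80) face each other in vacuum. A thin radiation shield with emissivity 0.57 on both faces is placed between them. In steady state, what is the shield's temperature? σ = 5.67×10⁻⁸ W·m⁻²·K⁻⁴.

In steady state the net flux on the hot side equals that on the cold side.
σ(T₁⁴−T_s⁴)/D₁ = σ(T_s⁴−T₂⁴)/D₂, with D₁ = 1/ε₁+1/ε_s−1 = 7.897, D₂ = 1/ε_s+1/ε₂−1 = 2.004.
Solve for T_s⁴: T_s⁴ = (D₂·T₁⁴ + D₁·T₂⁴)/(D₁+D₂) = 2.125×10¹⁰ K⁴.

T_s ≈ 382 K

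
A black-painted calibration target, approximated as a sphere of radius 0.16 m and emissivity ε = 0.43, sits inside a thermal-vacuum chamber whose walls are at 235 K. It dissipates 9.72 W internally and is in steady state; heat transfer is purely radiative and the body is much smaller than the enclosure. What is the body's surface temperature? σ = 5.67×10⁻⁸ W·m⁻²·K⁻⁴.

T ≈ 256 K

For a small grey body in a large enclosure, net radiated power = εσA(T⁴ − T_w⁴).
Steady state: P = εσA(T⁴ − T_w⁴) with A = 4πr² = 0.3217 m².
T⁴ = P/(εσA) + T_w⁴ = 9.72/(0.43·5.67×10⁻⁸·0.3217) + (235)⁴
    = 1.239×10⁹ + 3.050×10⁹ = 4.289×10⁹ K⁴.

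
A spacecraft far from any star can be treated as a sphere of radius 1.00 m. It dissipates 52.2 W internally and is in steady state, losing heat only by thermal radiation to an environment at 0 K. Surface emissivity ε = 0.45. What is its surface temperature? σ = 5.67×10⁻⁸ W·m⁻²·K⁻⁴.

T ≈ 113 K

Steady state: internal power = radiated power, P = εσA T⁴.
Radiating area A = 4πr² = 12.57 m².
T⁴ = P/(εσA) = 52.2/(0.45·5.67×10⁻⁸·12.57) = 1.628×10⁸ K⁴.
T = (1.628×10⁸)^(1/4).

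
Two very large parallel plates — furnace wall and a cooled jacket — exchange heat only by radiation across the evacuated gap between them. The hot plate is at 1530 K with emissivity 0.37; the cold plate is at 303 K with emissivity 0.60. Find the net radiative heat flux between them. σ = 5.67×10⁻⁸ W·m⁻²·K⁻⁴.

q ≈ 92100 W/m²

For two infinite grey parallel plates, q = σ(T₁⁴ − T₂⁴)/(1/ε₁ + 1/ε₂ − 1).
T₁⁴ − T₂⁴ = 5.480×10¹² − 8.429×10⁹ = 5.471×10¹² K⁴.
1/ε₁ + 1/ε₂ − 1 = 2.703 + 1.667 − 1 = 3.369.
q = 5.67×10⁻⁸ × 5.471×10¹² / 3.369.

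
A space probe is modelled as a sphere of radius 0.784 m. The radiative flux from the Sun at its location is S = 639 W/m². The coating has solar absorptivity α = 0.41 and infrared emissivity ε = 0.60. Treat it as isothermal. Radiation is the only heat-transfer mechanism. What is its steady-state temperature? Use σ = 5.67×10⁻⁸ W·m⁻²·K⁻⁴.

T ≈ 209 K

At equilibrium, absorbed power = emitted power.
Absorbing cross-section = πr² = 1.931 m²; emitting surface = 4πr² = 7.724 m² (ratio 4).
αS·A_cross = εσ·A_surf·T⁴  ⇒  T⁴ = αS/(ε·4σ).
T⁴ = 0.410·639/(0.60·4·5.67×10⁻⁸) = 1.925×10⁹ K⁴.
T = (1.925×10⁹)^(1/4).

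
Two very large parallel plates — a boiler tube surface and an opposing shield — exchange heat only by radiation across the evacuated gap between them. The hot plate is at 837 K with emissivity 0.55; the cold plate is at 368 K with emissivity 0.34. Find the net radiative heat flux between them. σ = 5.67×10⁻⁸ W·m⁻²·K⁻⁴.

q ≈ 7130 W/m²

For two infinite grey parallel plates, q = σ(T₁⁴ − T₂⁴)/(1/ε₁ + 1/ε₂ − 1).
T₁⁴ − T₂⁴ = 4.908×10¹¹ − 1.834×10¹⁰ = 4.725×10¹¹ K⁴.
1/ε₁ + 1/ε₂ − 1 = 1.818 + 2.941 − 1 = 3.759.
q = 5.67×10⁻⁸ × 4.725×10¹¹ / 3.759.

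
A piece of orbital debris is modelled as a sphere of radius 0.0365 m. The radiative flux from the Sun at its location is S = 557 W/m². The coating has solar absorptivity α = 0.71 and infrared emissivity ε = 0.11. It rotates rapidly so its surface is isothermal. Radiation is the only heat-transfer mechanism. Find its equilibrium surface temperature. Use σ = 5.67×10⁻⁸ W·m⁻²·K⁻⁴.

T ≈ 355 K

At equilibrium, absorbed power = emitted power.
Absorbing cross-section = πr² = 0.004185 m²; emitting surface = 4πr² = 0.01674 m² (ratio 4).
αS·A_cross = εσ·A_surf·T⁴  ⇒  T⁴ = αS/(ε·4σ).
T⁴ = 0.710·557/(0.11·4·5.67×10⁻⁸) = 1.585×10¹⁰ K⁴.
T = (1.585×10¹⁰)^(1/4).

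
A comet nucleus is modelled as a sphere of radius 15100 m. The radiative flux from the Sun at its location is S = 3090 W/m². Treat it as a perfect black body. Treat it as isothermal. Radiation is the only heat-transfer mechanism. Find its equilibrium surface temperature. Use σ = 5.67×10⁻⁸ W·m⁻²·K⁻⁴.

T ≈ 342 K

At equilibrium, absorbed power = emitted power.
Absorbing cross-section = πr² = 7.163×10⁸ m²; emitting surface = 4πr² = 2.865×10⁹ m² (ratio 4).
S·A_cross = εσ·A_surf·T⁴  ⇒  T⁴ = S/(4σ).
T⁴ = 1.00·3090/(4·5.67×10⁻⁸) = 1.362×10¹⁰ K⁴.
T = (1.362×10¹⁰)^(1/4).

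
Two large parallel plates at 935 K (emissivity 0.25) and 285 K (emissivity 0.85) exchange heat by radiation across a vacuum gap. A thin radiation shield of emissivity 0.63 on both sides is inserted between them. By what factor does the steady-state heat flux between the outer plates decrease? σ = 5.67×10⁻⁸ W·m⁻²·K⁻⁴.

Without shield: q₀ = σΔ(T⁴)/(1/ε₁+1/ε₂−1) with denominator 4.176.
With shield the two gaps are in series; the resistances add: (1/ε₁+1/ε_s−1)+(1/ε_s+1/ε₂−1) = 4.587+1.764 = 6.351.
Heat-flux ratio q₀/q = 6.351/4.176.

factor ≈ 1.52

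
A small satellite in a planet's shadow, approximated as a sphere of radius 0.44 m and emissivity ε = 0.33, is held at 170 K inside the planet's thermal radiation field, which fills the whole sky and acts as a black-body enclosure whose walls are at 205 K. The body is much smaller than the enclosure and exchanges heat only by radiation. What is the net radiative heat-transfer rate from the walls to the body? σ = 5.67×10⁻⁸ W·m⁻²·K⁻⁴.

P_net ≈ 42.4 W

For a small grey body in a large enclosure: P_net = εσA(T_body⁴ − T_wall⁴).
A = 4πr² = 2.433 m²; T_body⁴ − T_wall⁴ = 8.352×10⁸ − 1.766×10⁹ = -9.309×10⁸ K⁴.
|P_net| = 0.33·5.67×10⁻⁸·2.433·9.309×10⁸.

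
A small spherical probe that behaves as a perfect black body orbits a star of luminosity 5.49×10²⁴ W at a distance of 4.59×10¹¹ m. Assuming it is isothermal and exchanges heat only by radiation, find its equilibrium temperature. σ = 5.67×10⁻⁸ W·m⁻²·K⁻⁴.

T ≈ 55.0 K

First find the stellar flux at distance d: S = L/(4πd²) = 5.49×10²⁴/(4π·(4.59×10¹¹)²) = 2.074 W/m².
For an isothermal sphere, absorbed (1−a)S·πr² = emitted σ·4πr²·T⁴, so T⁴ = (1−a)S/(4σ).
T⁴ = 1.00·2.074/(4·5.67×10⁻⁸) = 9.143×10⁶ K⁴.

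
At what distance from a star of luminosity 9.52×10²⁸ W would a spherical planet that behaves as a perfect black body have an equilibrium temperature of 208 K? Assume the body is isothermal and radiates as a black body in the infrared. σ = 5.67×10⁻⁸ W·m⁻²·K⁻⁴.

d ≈ 4.22×10¹² m

For an isothermal black-emitting sphere, (1−a)S·πr² = σ·4πr²·T⁴ ⇒ S = 4σT⁴/(1−a).
S = 4·5.67×10⁻⁸·(208)⁴/1.00 = 424.5 W/m².
Flux falls as S = L/(4πd²), so d = √(L/(4πS)) = √(9.52×10²⁸/(4π·424.5)).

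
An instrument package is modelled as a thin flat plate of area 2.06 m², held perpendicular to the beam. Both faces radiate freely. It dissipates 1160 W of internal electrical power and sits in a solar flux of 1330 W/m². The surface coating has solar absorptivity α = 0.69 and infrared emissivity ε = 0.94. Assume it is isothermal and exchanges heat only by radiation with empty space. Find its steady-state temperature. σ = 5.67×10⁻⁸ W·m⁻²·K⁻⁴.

T ≈ 343 K

At steady state, absorbed solar power + internal power = radiated power.
Absorbed: α·S·A_cross = 0.69·1330·2.060 = 1890 W (cross-section A).
Total input = 1890 + 1160 = 3050 W.
Radiated: εσ·A_surf·T⁴ with A_surf = 2A = 4.120 m².
T⁴ = 3050/(0.94·5.67×10⁻⁸·4.120) = 1.389×10¹⁰ K⁴.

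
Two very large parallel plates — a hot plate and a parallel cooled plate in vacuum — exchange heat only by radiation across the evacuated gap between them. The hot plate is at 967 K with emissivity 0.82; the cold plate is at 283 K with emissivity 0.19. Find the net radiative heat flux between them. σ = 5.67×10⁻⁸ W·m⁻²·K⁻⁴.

q ≈ 8980 W/m²

For two infinite grey parallel plates, q = σ(T₁⁴ − T₂⁴)/(1/ε₁ + 1/ε₂ − 1).
T₁⁴ − T₂⁴ = 8.744×10¹¹ − 6.414×10⁹ = 8.680×10¹¹ K⁴.
1/ε₁ + 1/ε₂ − 1 = 1.220 + 5.263 − 1 = 5.483.
q = 5.67×10⁻⁸ × 8.680×10¹¹ / 5.483.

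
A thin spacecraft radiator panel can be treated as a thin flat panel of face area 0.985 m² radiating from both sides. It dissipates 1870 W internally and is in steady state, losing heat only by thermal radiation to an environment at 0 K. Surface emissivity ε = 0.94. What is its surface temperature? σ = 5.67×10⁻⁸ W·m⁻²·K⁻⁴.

T ≈ 365 K

Steady state: internal power = radiated power, P = εσA T⁴.
Radiating area A = 2·0.985 = 1.970 m².
T⁴ = P/(εσA) = 1870/(0.94·5.67×10⁻⁸·1.970) = 1.781×10¹⁰ K⁴.
T = (1.781×10¹⁰)^(1/4).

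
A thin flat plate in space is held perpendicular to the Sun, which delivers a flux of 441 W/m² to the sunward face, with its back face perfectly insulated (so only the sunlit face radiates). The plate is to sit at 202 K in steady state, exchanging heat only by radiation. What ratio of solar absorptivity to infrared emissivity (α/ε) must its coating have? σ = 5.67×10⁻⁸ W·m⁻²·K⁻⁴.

Balance: αS·A = εσ·1A·T⁴ ⇒ α/ε = σT⁴/S.
α/ε = 5.67×10⁻⁸·(202)⁴/441 = 5.67×10⁻⁸·1.665×10⁹/441.

α/ε ≈ 0.214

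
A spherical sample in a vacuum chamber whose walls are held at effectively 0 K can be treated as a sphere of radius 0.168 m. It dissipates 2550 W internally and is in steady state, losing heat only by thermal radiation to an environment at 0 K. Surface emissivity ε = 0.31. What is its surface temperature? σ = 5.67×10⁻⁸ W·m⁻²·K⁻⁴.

Steady state: internal power = radiated power, P = εσA T⁴.
Radiating area A = 4πr² = 0.3547 m².
T⁴ = P/(εσA) = 2550/(0.31·5.67×10⁻⁸·0.3547) = 4.090×10¹¹ K⁴.
T = (4.090×10¹¹)^(1/4).

T ≈ 800 K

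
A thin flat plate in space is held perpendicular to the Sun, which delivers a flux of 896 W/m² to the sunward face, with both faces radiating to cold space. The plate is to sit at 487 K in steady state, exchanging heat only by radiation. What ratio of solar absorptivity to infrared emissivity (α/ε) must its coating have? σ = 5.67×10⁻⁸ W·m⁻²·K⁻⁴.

α/ε ≈ 7.12

Balance: αS·A = εσ·2A·T⁴ ⇒ α/ε = 2σT⁴/S.
α/ε = 2·5.67×10⁻⁸·(487)⁴/896 = 2·5.67×10⁻⁸·5.625×10¹⁰/896.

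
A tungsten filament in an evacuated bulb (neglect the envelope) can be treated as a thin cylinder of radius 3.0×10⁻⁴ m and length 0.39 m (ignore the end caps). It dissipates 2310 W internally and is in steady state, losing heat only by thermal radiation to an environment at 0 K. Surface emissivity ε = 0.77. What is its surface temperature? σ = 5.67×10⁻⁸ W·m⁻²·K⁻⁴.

Steady state: internal power = radiated power, P = εσA T⁴.
Radiating area A = 2πrL = 7.351×10⁻⁴ m².
T⁴ = P/(εσA) = 2310/(0.77·5.67×10⁻⁸·7.351×10⁻⁴) = 7.197×10¹³ K⁴.
T = (7.197×10¹³)^(1/4).

T ≈ 2910 K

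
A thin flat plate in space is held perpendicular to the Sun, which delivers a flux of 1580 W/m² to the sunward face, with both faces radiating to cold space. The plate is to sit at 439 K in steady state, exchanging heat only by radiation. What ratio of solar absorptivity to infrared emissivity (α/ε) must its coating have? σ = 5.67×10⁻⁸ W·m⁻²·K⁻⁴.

Balance: αS·A = εσ·2A·T⁴ ⇒ α/ε = 2σT⁴/S.
α/ε = 2·5.67×10⁻⁸·(439)⁴/1580 = 2·5.67×10⁻⁸·3.714×10¹⁰/1580.

α/ε ≈ 2.67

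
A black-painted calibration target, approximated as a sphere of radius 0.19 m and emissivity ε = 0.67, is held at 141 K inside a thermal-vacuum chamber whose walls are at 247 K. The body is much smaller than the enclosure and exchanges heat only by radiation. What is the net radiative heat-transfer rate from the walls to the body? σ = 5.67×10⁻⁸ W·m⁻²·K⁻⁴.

P_net ≈ 57.3 W

For a small grey body in a large enclosure: P_net = εσA(T_body⁴ − T_wall⁴).
A = 4πr² = 0.4536 m²; T_body⁴ − T_wall⁴ = 3.953×10⁸ − 3.722×10⁹ = -3.327×10⁹ K⁴.
|P_net| = 0.67·5.67×10⁻⁸·0.4536·3.327×10⁹.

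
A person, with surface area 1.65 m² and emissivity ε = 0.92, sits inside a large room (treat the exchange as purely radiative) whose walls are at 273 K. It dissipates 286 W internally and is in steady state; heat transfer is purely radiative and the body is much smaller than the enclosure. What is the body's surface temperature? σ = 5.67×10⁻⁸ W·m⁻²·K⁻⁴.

For a small grey body in a large enclosure, net radiated power = εσA(T⁴ − T_w⁴).
Steady state: P = εσA(T⁴ − T_w⁴) with A = 1.65 m².
T⁴ = P/(εσA) + T_w⁴ = 286/(0.92·5.67×10⁻⁸·1.650) + (273)⁴
    = 3.323×10⁹ + 5.555×10⁹ = 8.877×10⁹ K⁴.

T ≈ 307 K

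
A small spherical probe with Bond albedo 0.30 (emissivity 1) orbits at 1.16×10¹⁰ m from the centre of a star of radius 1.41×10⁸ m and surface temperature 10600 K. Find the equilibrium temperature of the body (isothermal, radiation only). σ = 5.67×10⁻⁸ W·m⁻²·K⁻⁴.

The star's surface emits σT_*⁴; at distance d the flux is S = σT_*⁴(R_*/d)².
S = 5.67×10⁻⁸·(10600)⁴·(1.41×10⁸/1.16×10¹⁰)² = 1.058×10⁵ W/m².
For an isothermal sphere T⁴ = (1−a)S/(4σ) = 3.264×10¹¹ K⁴.

T ≈ 756 K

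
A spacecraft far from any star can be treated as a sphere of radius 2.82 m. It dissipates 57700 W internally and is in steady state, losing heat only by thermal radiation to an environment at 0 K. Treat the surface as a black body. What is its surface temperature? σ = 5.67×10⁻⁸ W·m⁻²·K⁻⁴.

Steady state: internal power = radiated power, P = εσA T⁴.
Radiating area A = 4πr² = 99.93 m².
T⁴ = P/(εσA) = 57700/(1.0·5.67×10⁻⁸·99.93) = 1.018×10¹⁰ K⁴.
T = (1.018×10¹⁰)^(1/4).

T ≈ 318 K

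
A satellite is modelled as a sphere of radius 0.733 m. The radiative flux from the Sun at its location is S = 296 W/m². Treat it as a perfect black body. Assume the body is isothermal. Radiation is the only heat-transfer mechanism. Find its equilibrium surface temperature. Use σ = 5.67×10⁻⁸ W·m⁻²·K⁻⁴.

T ≈ 190 K

At equilibrium, absorbed power = emitted power.
Absorbing cross-section = πr² = 1.688 m²; emitting surface = 4πr² = 6.752 m² (ratio 4).
S·A_cross = εσ·A_surf·T⁴  ⇒  T⁴ = S/(4σ).
T⁴ = 1.00·296/(4·5.67×10⁻⁸) = 1.305×10⁹ K⁴.
T = (1.305×10⁹)^(1/4).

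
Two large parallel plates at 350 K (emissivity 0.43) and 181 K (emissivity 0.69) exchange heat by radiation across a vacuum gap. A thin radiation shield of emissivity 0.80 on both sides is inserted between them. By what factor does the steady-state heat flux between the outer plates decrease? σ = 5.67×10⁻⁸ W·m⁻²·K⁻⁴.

factor ≈ 1.54

Without shield: q₀ = σΔ(T⁴)/(1/ε₁+1/ε₂−1) with denominator 2.775.
With shield the two gaps are in series; the resistances add: (1/ε₁+1/ε_s−1)+(1/ε_s+1/ε₂−1) = 2.576+1.699 = 4.275.
Heat-flux ratio q₀/q = 4.275/2.775.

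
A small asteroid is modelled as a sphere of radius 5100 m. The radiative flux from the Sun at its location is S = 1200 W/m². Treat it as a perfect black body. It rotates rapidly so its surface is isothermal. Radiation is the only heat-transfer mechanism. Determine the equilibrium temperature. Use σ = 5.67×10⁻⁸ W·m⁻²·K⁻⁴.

T ≈ 270 K

At equilibrium, absorbed power = emitted power.
Absorbing cross-section = πr² = 8.171×10⁷ m²; emitting surface = 4πr² = 3.269×10⁸ m² (ratio 4).
S·A_cross = εσ·A_surf·T⁴  ⇒  T⁴ = S/(4σ).
T⁴ = 1.00·1200/(4·5.67×10⁻⁸) = 5.291×10⁹ K⁴.
T = (5.291×10⁹)^(1/4).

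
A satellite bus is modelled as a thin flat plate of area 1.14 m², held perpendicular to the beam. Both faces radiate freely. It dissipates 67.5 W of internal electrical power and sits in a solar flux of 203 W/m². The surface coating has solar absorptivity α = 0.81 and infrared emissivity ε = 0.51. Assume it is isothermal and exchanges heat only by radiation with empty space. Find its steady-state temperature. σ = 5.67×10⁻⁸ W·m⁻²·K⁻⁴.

At steady state, absorbed solar power + internal power = radiated power.
Absorbed: α·S·A_cross = 0.81·203·1.140 = 187.5 W (cross-section A).
Total input = 187.5 + 67.5 = 255.0 W.
Radiated: εσ·A_surf·T⁴ with A_surf = 2A = 2.280 m².
T⁴ = 255.0/(0.51·5.67×10⁻⁸·2.280) = 3.867×10⁹ K⁴.

T ≈ 249 K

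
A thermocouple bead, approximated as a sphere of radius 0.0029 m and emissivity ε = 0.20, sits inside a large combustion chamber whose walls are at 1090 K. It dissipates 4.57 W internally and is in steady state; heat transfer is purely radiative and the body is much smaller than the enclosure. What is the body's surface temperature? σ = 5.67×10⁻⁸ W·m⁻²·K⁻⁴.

For a small grey body in a large enclosure, net radiated power = εσA(T⁴ − T_w⁴).
Steady state: P = εσA(T⁴ − T_w⁴) with A = 4πr² = 1.057×10⁻⁴ m².
T⁴ = P/(εσA) + T_w⁴ = 4.57/(0.20·5.67×10⁻⁸·1.057×10⁻⁴) + (1090)⁴
    = 3.813×10¹² + 1.412×10¹² = 5.225×10¹² K⁴.

T ≈ 1510 K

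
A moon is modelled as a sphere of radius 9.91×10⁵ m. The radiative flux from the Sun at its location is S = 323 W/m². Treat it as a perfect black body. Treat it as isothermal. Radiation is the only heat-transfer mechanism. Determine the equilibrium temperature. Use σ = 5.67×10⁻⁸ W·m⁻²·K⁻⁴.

At equilibrium, absorbed power = emitted power.
Absorbing cross-section = πr² = 3.085×10¹² m²; emitting surface = 4πr² = 1.234×10¹³ m² (ratio 4).
S·A_cross = εσ·A_surf·T⁴  ⇒  T⁴ = S/(4σ).
T⁴ = 1.00·323/(4·5.67×10⁻⁸) = 1.424×10⁹ K⁴.
T = (1.424×10⁹)^(1/4).

T ≈ 194 K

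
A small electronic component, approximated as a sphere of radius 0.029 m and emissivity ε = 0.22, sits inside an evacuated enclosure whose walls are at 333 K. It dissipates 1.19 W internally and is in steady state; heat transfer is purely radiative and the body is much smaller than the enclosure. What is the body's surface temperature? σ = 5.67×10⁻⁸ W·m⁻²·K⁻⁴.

For a small grey body in a large enclosure, net radiated power = εσA(T⁴ − T_w⁴).
Steady state: P = εσA(T⁴ − T_w⁴) with A = 4πr² = 0.01057 m².
T⁴ = P/(εσA) + T_w⁴ = 1.19/(0.22·5.67×10⁻⁸·0.01057) + (333)⁴
    = 9.027×10⁹ + 1.230×10¹⁰ = 2.132×10¹⁰ K⁴.

T ≈ 382 K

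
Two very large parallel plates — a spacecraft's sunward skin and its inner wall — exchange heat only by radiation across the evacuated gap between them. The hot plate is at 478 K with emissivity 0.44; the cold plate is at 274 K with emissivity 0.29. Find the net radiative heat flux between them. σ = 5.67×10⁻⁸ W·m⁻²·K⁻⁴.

q ≈ 559 W/m²

For two infinite grey parallel plates, q = σ(T₁⁴ − T₂⁴)/(1/ε₁ + 1/ε₂ − 1).
T₁⁴ − T₂⁴ = 5.220×10¹⁰ − 5.636×10⁹ = 4.657×10¹⁰ K⁴.
1/ε₁ + 1/ε₂ − 1 = 2.273 + 3.448 − 1 = 4.721.
q = 5.67×10⁻⁸ × 4.657×10¹⁰ / 4.721.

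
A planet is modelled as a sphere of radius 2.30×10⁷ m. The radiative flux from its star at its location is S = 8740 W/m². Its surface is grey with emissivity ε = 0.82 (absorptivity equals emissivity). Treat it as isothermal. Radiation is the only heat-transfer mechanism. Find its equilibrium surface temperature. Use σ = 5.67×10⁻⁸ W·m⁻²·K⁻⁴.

At equilibrium, absorbed power = emitted power.
Absorbing cross-section = πr² = 1.662×10¹⁵ m²; emitting surface = 4πr² = 6.648×10¹⁵ m² (ratio 4).
εS·A_cross = εσ·A_surf·T⁴  ⇒  T⁴ = S/(4σ)   (ε cancels).
T⁴ = 8740/(4·5.67×10⁻⁸) = 3.854×10¹⁰ K⁴.
T = (3.854×10¹⁰)^(1/4).

T ≈ 443 K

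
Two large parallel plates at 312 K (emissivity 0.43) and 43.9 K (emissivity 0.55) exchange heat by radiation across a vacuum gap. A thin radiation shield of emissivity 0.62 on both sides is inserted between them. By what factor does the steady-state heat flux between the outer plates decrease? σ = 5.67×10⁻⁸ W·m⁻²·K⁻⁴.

Without shield: q₀ = σΔ(T⁴)/(1/ε₁+1/ε₂−1) with denominator 3.144.
With shield the two gaps are in series; the resistances add: (1/ε₁+1/ε_s−1)+(1/ε_s+1/ε₂−1) = 2.938+2.431 = 5.370.
Heat-flux ratio q₀/q = 5.370/3.144.

factor ≈ 1.71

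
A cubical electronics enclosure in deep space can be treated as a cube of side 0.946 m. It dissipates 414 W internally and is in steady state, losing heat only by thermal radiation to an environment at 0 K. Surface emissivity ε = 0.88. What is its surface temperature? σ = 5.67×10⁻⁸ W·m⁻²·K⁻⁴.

Steady state: internal power = radiated power, P = εσA T⁴.
Radiating area A = 6L² = 5.369 m².
T⁴ = P/(εσA) = 414/(0.88·5.67×10⁻⁸·5.369) = 1.545×10⁹ K⁴.
T = (1.545×10⁹)^(1/4).

T ≈ 198 K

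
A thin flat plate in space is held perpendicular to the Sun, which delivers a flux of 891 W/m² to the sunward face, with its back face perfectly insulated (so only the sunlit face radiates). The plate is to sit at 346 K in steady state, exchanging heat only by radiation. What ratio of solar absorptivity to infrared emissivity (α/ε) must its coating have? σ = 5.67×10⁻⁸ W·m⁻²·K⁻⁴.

Balance: αS·A = εσ·1A·T⁴ ⇒ α/ε = σT⁴/S.
α/ε = 5.67×10⁻⁸·(346)⁴/891 = 5.67×10⁻⁸·1.433×10¹⁰/891.

α/ε ≈ 0.912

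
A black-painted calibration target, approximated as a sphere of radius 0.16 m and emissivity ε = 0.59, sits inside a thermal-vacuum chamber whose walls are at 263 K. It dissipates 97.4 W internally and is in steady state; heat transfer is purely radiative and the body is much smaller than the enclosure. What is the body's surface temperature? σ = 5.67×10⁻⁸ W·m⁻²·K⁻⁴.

For a small grey body in a large enclosure, net radiated power = εσA(T⁴ − T_w⁴).
Steady state: P = εσA(T⁴ − T_w⁴) with A = 4πr² = 0.3217 m².
T⁴ = P/(εσA) + T_w⁴ = 97.4/(0.59·5.67×10⁻⁸·0.3217) + (263)⁴
    = 9.051×10⁹ + 4.784×10⁹ = 1.383×10¹⁰ K⁴.

T ≈ 343 K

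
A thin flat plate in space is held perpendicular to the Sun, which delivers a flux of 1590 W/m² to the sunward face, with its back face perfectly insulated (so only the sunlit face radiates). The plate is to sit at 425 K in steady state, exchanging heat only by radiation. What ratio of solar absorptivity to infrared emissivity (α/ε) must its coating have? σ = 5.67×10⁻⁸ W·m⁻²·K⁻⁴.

α/ε ≈ 1.16

Balance: αS·A = εσ·1A·T⁴ ⇒ α/ε = σT⁴/S.
α/ε = 5.67×10⁻⁸·(425)⁴/1590 = 5.67×10⁻⁸·3.263×10¹⁰/1590.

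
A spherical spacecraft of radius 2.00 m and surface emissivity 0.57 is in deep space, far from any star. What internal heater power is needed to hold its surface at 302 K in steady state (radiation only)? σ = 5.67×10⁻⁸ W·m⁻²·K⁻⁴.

P = εσ·4πr²·T⁴.
4πr² = 50.27 m²; T⁴ = 8.318×10⁹ K⁴.
P = 0.57·5.67×10⁻⁸·50.27·8.318×10⁹.

P ≈ 13500 W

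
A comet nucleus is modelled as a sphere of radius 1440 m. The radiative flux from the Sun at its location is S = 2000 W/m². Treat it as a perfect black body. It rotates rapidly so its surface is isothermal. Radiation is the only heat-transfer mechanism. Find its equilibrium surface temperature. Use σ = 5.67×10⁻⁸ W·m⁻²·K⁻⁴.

T ≈ 306 K

At equilibrium, absorbed power = emitted power.
Absorbing cross-section = πr² = 6.514×10⁶ m²; emitting surface = 4πr² = 2.606×10⁷ m² (ratio 4).
S·A_cross = εσ·A_surf·T⁴  ⇒  T⁴ = S/(4σ).
T⁴ = 1.00·2000/(4·5.67×10⁻⁸) = 8.818×10⁹ K⁴.
T = (8.818×10⁹)^(1/4).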